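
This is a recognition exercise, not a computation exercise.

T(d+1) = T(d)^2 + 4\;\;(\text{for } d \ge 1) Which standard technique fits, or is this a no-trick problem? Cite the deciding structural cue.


Method: no special technique — the recurrence is nonlinear in the sequence values; study it directly, no linear machinery applies.


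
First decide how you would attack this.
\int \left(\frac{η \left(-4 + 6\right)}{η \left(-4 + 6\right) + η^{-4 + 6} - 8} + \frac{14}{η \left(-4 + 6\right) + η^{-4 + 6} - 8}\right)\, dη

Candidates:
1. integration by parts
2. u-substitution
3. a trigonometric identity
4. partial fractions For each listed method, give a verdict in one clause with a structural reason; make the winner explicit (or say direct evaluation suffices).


Method: partial fractions — each factor of (η \left(-4 + 6\right) + η^{-4 + 6} - 8) owns one elementary piece of the integrand — separate them and integrate piecewise.
- integration by parts: there is no nonconstant-polynomial-times-kernel split with an exp, sine, cosine (degree-1 argument), or logarithm partner.
- u-substitution — no subexpression of the integrand pairs with its own derivative as a factor — individual terms may offer their own substitutions, but any change of variable covering the whole integral would have to be constructed from outside the expression.
- a trigonometric identity: no sine or cosine appears, so there is nothing for a trigonometric identity to act on.
- partial fractions — yes, a natural case for it.


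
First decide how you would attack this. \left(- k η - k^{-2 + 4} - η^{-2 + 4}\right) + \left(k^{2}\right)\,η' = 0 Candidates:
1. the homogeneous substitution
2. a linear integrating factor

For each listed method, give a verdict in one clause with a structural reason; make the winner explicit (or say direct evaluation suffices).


Diagnosis: the homogeneous substitution — the slope is degree-zero homogeneous: the ratio substitution v = η/k collapses it.
- the homogeneous substitution: applies; the problem has the shape this method handles.
- a linear integrating factor: a nonlinear term in the unknown puts this outside the integrating-factor template.


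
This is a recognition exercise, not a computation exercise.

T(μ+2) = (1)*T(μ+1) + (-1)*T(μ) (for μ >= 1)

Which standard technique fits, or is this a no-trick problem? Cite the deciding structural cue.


Diagnosis: the characteristic-root method — every coefficient is a fixed number and the forcing is zero — substitute r^μ and read off the root equation.


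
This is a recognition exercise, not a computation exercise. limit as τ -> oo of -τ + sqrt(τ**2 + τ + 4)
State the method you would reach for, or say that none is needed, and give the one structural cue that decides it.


Method: conjugate multiplication — this difference gives up after one conjugate multiplication — the radical structure cancels against its conjugate.


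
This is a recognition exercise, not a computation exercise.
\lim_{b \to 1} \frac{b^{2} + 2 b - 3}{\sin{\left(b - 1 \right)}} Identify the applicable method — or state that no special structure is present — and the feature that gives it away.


Verdict: l'Hôpital's rule (0/0) — the 0/0 form at 1 is the signature situation for l'Hôpital's rule. A local series expansion at the point resolves it as well; the rule is the packaged version of that step.


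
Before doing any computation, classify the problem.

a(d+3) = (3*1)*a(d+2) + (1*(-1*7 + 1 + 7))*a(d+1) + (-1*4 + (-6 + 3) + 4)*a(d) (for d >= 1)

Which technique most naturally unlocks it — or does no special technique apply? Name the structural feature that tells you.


Diagnosis: the characteristic-root method — this is the constant-coefficient homogeneous case — the whole solution in d reduces to a polynomial's roots.


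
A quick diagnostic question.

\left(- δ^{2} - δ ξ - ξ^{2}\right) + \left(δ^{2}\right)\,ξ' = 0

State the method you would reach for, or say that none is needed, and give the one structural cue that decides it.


Technique: the homogeneous substitution — the slope's numerator and denominator have matching total degree, so it depends only on ξ/δ and the ratio substitution collapses it.


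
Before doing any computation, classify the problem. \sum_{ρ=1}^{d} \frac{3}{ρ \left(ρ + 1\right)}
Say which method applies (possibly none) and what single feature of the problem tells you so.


Diagnosis: telescoping — \frac{3}{ρ \left(ρ + 1\right)} hides a difference of shifted reciprocals — decompose it and the middle of the sum vanishes.


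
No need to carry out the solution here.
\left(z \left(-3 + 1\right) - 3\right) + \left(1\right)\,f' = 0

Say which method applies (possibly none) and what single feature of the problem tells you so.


Technique: no special technique — the slope is a function of z alone, so integrate both sides directly.


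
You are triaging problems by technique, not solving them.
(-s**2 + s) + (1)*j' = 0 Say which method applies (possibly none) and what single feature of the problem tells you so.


Best approach: no special technique — with j absent the equation is not coupled at all: direct integration in s.


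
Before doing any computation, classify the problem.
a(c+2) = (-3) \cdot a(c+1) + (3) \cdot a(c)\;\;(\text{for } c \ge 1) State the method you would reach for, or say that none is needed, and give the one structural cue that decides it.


Technique: the characteristic-root method — constant coefficients and linearity mean the ansatz r^c reduces it to solving the characteristic polynomial.


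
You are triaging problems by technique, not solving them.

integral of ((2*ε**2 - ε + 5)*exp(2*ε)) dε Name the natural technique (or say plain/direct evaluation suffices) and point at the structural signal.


Best approach: integration by parts — differentiate 2*ε**2 - ε + 5, integrate exp(2*ε): each pass lowers the polynomial degree, so parts terminates.


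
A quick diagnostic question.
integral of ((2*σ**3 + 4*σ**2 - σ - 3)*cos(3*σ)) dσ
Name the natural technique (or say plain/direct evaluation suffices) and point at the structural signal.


Method: integration by parts — 2*σ**3 + 4*σ**2 - σ - 3 dies after finitely many derivatives while cos(3*σ) cycles under integration — the tabular/parts setup.


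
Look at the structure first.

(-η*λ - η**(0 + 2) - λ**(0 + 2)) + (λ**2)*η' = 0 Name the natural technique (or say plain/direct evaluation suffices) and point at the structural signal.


Verdict: the homogeneous substitution — the slope's numerator and denominator have matching total degree, so it depends only on η/λ and the ratio substitution collapses it.


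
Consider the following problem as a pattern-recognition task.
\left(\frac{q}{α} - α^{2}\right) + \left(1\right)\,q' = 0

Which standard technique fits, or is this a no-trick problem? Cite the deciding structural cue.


Technique: a linear integrating factor — the unknown enters only to the first power against a nonzero forcing term — the integrating-factor template applies directly.


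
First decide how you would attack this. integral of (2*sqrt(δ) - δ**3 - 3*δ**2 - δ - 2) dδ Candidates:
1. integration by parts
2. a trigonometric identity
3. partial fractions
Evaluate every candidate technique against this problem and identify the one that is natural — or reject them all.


Diagnosis: no special technique — nothing composite, nothing rational, nothing trigonometric — each constant-multiple power of δ integrates by the power rule alone.
- integration by parts — no split into a nonconstant polynomial times one of the standard kernels — exp, sine, or cosine of a linear argument, or a logarithm — applies here.
- a trigonometric identity — no sine or cosine appears, so there is nothing for a trigonometric identity to act on.
- partial fractions: there is no rational-function structure to decompose.


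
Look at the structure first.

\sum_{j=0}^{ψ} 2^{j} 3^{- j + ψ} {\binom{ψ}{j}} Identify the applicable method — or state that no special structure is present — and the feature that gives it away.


Best approach: the binomial theorem — {\binom{ψ}{j}} weighting matched powers of 2 and 3 is the expanded form of (2 + 3)^ψ — fold it back up.


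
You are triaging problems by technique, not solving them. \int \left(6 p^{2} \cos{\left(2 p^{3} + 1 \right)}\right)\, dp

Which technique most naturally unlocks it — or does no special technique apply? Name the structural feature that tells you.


Method: u-substitution — structure check: outer function, inner expression 2 p^{3} + 1, inner derivative as a factor — the classic u = 2 p^{3} + 1 pattern.


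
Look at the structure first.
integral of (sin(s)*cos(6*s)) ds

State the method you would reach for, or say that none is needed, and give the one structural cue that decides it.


Method: a trigonometric identity — two sinusoids at different rates multiply in sin(s)*cos(6*s); the product-to-sum identity uncouples them.


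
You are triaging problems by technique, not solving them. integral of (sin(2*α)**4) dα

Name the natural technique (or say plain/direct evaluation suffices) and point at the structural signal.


Method: a trigonometric identity — sin(2*α)**4 calls for power reduction: rewrite via double angles before any antiderivative is attempted.


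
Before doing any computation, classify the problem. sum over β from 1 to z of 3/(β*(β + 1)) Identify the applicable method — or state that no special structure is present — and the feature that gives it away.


Best approach: telescoping — the denominator's roots in 3/(β*(β + 1)) sit an integer apart: decomposition produces a self-cancelling chain.


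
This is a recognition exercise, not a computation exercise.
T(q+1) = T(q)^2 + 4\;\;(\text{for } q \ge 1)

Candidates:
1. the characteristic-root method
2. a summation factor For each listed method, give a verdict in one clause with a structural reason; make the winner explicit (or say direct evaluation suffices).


Best approach: no special technique — a nonlinear dependence on earlier terms breaks linearity, and with it every superposition-based closed form.
- the characteristic-root method — the recursion is nonlinear in the sequence values, so no linear-modes ansatz applies.
- a summation factor — the recursion is nonlinear — outside the first-order linear family a summation factor addresses.


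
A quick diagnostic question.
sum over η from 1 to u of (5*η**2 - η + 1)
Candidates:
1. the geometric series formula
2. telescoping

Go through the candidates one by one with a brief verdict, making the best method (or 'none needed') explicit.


Method: no special technique — the sum is polynomial through and through; closed forms for each power of η finish it directly.
- the geometric series formula: the term-to-term ratio changes with the index, so the geometric formula cannot close it.
- telescoping: the summand is not presented as a shifted difference — a telescoping rewrite may exist, but the displayed structure does not offer one.


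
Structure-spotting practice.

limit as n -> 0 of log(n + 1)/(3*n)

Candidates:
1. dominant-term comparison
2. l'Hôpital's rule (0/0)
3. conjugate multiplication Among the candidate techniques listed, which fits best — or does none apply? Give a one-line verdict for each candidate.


Technique: l'Hôpital's rule (0/0) — substituting 0 gives 0 over 0; differentiate top and bottom once and re-evaluate. Known elementary limits would finish this too — the rule just bypasses the case analysis.
- dominant-term comparison — this limit is not decided by comparing leading-term growth at infinity.
- l'Hôpital's rule (0/0): yes — fits the structure here.
- conjugate multiplication: no divergent radical difference is present for a conjugate pair to cancel.


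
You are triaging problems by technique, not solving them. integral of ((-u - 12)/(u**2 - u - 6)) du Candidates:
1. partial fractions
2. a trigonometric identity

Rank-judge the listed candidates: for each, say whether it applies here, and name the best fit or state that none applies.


Best approach: partial fractions — u**2 - u - 6 splits into linear pieces, so the quotient is a sum of simple fractions — decompose before integrating.
- partial fractions: applicable, and directly so.
- a trigonometric identity: no sine or cosine appears, so there is nothing for a trigonometric identity to act on.


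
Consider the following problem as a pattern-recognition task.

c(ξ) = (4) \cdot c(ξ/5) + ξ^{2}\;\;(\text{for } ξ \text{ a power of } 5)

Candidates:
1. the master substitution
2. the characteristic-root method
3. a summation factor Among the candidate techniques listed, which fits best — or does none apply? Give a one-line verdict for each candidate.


Diagnosis: the master substitution — the argument shrinks by the factor 5, so measure the index on a logarithmic scale and the recursion becomes a shift.
- the master substitution — applies; the problem has the shape this method handles.
- the characteristic-root method — a divided-index call is not the fixed-shift linear shape that characteristic roots solve.
- a summation factor — a divided-index call is outside the fixed-shift first-order family a summation factor normalizes.


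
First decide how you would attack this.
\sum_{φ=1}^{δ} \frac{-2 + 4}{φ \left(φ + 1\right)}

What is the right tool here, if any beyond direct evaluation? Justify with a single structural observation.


Technique: telescoping — \frac{-2 + 4}{φ \left(φ + 1\right)} decomposes into shift-paired simple fractions; the series telescopes to finitely many boundary pieces.


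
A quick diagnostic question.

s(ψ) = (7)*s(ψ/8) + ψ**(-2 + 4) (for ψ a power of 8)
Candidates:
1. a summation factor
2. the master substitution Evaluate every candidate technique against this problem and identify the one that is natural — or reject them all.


Best approach: the master substitution — treat m = log base 8 of ψ as the new clock: one recursion step advances m by one while ψ scales by 8.
- a summation factor: a divided-index call is outside the fixed-shift first-order family a summation factor normalizes.
- the master substitution — applies; the problem has the shape this method handles.


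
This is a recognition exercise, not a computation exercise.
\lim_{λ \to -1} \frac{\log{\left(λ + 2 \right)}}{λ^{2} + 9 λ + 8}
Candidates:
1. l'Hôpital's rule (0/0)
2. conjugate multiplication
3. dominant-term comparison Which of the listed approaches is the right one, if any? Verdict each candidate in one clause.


Technique: l'Hôpital's rule (0/0) — the 0/0 form at -1 is the signature situation for l'Hôpital's rule. A local series expansion at the point resolves it as well; the rule is the packaged version of that step.
- l'Hôpital's rule (0/0) — applies; the problem has the shape this method handles.
- conjugate multiplication — multiplying by a conjugate would not remove any indeterminacy here.
- dominant-term comparison — no dominant power emerges to decide the limit by degree comparison.


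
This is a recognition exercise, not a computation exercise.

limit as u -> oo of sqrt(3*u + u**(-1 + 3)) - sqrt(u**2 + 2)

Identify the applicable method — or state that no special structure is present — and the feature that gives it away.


Best approach: conjugate multiplication — an infinity-minus-infinity difference with a surviving radical — multiply by the conjugate to cancel the divergence.


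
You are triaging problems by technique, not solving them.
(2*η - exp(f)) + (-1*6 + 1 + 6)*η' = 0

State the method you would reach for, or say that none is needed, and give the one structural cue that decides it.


Method: a linear integrating factor — the equation is linear in η with coefficient 2; multiplying by the integrating factor exp(∫2) makes the left side a perfect derivative.


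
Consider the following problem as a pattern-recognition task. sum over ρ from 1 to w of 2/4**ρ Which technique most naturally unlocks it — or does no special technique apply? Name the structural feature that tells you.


Method: the geometric series formula — consecutive terms stand in a fixed index-free ratio — the geometric sum formula closes it.


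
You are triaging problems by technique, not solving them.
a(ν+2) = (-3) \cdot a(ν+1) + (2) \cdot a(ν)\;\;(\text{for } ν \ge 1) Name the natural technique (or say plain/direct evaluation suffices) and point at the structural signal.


Diagnosis: the characteristic-root method — constant coefficients and linearity mean the ansatz r^ν reduces it to solving the characteristic polynomial.


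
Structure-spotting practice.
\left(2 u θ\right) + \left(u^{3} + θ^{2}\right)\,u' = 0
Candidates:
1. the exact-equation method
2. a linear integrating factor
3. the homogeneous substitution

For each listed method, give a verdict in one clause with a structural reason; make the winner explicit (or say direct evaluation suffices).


Best approach: the exact-equation method — check exactness first: here it holds (2 u θ, u^{3} + θ^{2} have matching cross partials), so no integrating factor is needed.
- the exact-equation method — yes — fits the structure here.
- a linear integrating factor — the unknown enters nonlinearly (through a power, a denominator, or a transcendental function), which the linear integrating-factor recipe cannot absorb as-is — any repair would come from a preliminary substitution, not the factor.
- the homogeneous substitution: the ratio of the variables does not determine the slope.


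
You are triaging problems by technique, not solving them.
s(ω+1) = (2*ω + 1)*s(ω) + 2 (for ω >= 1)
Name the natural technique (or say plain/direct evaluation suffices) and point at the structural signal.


Verdict: a summation factor — first-order linear but the coefficient 2*ω + 1 moves with the index — divide by the cumulative product and telescope.


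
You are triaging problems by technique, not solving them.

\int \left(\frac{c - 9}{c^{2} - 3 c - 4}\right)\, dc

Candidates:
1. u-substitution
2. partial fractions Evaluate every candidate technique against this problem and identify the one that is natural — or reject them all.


Best approach: partial fractions — each factor of c^{2} - 3 c - 4 owns one elementary piece of the integrand — separate them and integrate piecewise.
- u-substitution — no subexpression of the integrand serves as a whole-integral substitution inner — individual terms may offer their own, but none carries its derivative as a factor of the full integrand; a working change of variable would have to be constructed from outside the expression.
- partial fractions: yes, a natural case for it.


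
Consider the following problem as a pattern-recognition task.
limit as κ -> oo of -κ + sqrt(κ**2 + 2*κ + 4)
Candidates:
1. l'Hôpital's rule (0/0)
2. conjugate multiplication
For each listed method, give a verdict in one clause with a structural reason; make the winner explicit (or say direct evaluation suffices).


Method: conjugate multiplication — infinity minus infinity with a radical in play — multiply by the conjugate so the divergences of sqrt(κ**2 + 2*κ + 4) and κ annihilate.
- l'Hôpital's rule (0/0): the expression is a difference driving to ∞ − ∞, not a 0/0 quotient — there is no ratio for the rule to differentiate.
- conjugate multiplication: yes — fits the structure here.


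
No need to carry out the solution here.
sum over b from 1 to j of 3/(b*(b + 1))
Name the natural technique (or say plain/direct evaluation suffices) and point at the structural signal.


Best approach: telescoping — integer-spaced poles in 3/(b*(b + 1)) are the telescoping signature in disguise.


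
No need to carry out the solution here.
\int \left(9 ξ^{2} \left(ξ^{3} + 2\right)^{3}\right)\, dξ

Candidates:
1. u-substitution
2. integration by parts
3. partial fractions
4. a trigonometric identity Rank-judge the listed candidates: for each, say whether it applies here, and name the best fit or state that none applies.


Best approach: u-substitution — collected, the integrand has one factor that is, up to a constant, the derivative of an inner expression the rest depends on — substitute for that inner expression. One could also expand and integrate term by term; the substitution is strictly more direct.
- u-substitution: yes, a natural case for it.
- integration by parts — splitting off a factor buys nothing — the integrand integrates directly without parts.
- partial fractions: the expression is not a ratio of polynomials that decomposes further.
- a trigonometric identity: with no trigonometric functions present, identity rewriting has no target.


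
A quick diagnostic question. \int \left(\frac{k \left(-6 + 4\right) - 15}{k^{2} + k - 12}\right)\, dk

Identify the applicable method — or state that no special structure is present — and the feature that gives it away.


Diagnosis: partial fractions — the denominator k^{2} + k - 12 factors, so the quotient decomposes into elementary partial fractions term by term.


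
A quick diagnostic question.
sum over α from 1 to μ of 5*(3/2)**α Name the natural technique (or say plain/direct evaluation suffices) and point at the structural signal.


Method: the geometric series formula — term-over-term division gives 3/2 every time — index-free ratio, geometric sum formula applies.


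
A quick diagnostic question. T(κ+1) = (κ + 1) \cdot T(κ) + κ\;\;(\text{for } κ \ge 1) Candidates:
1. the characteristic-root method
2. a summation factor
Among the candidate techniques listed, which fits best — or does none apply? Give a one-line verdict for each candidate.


Diagnosis: a summation factor — the coefficient κ + 1 drifts with the index, so no fixed root exists; normalizing by the cumulative product telescopes it.
- the characteristic-root method — the coefficients vary with the index, breaking the constant-coefficient structure the method needs.
- a summation factor: applies; the problem has the shape this method handles.


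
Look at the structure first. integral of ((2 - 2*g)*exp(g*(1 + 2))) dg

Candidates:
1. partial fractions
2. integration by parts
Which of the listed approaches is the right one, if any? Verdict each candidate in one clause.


Method: integration by parts — a polynomial 2 - 2*g against the kernel exp(g*(1 + 2)) is the signature bounded-ladder case for integration by parts.
- partial fractions — the expression is not a ratio of polynomials that decomposes further.
- integration by parts: applicable, and directly so.


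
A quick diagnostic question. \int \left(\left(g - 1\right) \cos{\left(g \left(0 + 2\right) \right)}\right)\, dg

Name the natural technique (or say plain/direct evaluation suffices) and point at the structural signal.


Method: integration by parts — a polynomial g - 1 against the kernel \cos{\left(g \left(0 + 2\right) \right)} is the signature bounded-ladder case for integration by parts.


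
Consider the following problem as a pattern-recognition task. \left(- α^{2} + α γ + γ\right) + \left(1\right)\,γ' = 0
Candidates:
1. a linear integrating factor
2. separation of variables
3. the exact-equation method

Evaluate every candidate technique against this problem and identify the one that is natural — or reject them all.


Method: a linear integrating factor — linear in the unknown with genuine forcing: multiply through by the exponential of the integrated coefficient and the left side closes into one derivative.
- a linear integrating factor: applies; the problem has the shape this method handles.
- separation of variables: no division isolates the independent variable from the unknown.
- the exact-equation method: no potential function has this form as its differential, as written.


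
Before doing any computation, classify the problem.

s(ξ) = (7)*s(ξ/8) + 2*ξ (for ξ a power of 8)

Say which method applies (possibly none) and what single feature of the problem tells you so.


Method: the master substitution — a divide-and-conquer shape: argument ξ/8, so change variables with ξ = 8^m and solve the linear version.


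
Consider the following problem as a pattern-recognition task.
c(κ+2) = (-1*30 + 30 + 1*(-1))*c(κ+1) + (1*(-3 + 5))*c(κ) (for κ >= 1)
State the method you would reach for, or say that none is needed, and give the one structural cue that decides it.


Diagnosis: the characteristic-root method — try a geometric ansatz r^κ: constant coefficients turn the recurrence into one polynomial equation in r.


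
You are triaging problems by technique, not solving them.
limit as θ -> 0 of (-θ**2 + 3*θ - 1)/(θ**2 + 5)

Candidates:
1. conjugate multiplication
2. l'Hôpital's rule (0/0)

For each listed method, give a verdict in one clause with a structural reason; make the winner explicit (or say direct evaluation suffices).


Best approach: no special technique — the function is continuous at 0; evaluation is itself the limit, no machinery required.
- conjugate multiplication — no difference of divergent radicals appears, so rationalizing has nothing to cancel.
- l'Hôpital's rule (0/0): substituting the point gives a finite value outright — there is no indeterminate clash to repair.


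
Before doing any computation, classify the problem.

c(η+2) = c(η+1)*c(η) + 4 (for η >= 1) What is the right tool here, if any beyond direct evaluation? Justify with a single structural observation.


Technique: no special technique — no ansatz, no master substitution, no summation factor survives the nonlinearity here.


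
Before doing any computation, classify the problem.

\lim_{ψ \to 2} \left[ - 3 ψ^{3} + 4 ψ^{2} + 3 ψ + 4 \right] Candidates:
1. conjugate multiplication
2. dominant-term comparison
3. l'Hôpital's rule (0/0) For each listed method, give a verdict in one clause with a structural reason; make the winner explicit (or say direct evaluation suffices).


Diagnosis: no special technique — the function is continuous at 2; evaluation is itself the limit, no machinery required.
- conjugate multiplication — the conjugate move applies to radical differences, which this is not.
- dominant-term comparison: no ranking of term growth rates resolves the limit here.
- l'Hôpital's rule (0/0): substituting the point produces a determinate value, not a 0 over 0 clash.


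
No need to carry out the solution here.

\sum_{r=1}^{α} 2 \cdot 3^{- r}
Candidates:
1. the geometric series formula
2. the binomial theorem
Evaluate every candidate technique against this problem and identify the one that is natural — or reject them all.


Diagnosis: the geometric series formula — consecutive terms stand in a fixed index-free ratio — the geometric sum formula closes it.
- the geometric series formula — applicable, and directly so.
- the binomial theorem: the terms lack the binomial-coefficient-weighted complementary-power pattern of an expansion.


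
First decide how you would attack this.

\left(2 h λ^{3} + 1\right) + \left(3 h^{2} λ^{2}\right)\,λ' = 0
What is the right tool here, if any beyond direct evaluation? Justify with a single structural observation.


Diagnosis: the exact-equation method — equality of cross partials is the green light — assemble the potential function term by term.


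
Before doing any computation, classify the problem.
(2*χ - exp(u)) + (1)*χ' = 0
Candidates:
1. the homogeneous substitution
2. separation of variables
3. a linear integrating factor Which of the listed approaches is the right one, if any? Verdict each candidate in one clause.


Best approach: a linear integrating factor — χ appears only to the first power with coefficient 2 — the classic integrating-factor setup.
- the homogeneous substitution — solved for the derivative, the right side changes under joint scaling of the two variables.
- separation of variables: no algebra isolates the independent variable on one side and the unknown on the other.
- a linear integrating factor: applicable, and directly so.


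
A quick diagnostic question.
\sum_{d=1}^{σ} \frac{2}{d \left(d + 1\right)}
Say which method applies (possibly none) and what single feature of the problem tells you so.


Verdict: telescoping — the summand \frac{2}{d \left(d + 1\right)} decomposes into fractions whose poles differ by an integer shift — the series collapses.


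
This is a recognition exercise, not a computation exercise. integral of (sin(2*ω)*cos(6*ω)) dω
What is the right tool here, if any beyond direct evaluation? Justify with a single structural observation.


Diagnosis: a trigonometric identity — two sinusoids at different rates multiply in sin(2*ω)*cos(6*ω); the product-to-sum identity uncouples them.


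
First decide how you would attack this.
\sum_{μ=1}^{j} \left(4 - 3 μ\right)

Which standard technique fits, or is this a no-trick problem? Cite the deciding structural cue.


Method: no special technique — every summand is a constant multiple of a power of μ — apply the standard power-sum identities one degree at a time.


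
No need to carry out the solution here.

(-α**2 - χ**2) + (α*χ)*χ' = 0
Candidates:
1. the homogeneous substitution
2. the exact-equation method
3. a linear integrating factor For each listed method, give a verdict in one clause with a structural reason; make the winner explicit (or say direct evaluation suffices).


Method: the homogeneous substitution — the slope is degree-zero homogeneous: the ratio substitution v = χ/α collapses it. This doubles as a Bernoulli equation in the unknown as written; the homogeneous route needs no setup at all.
- the homogeneous substitution — yes, a natural case for it.
- the exact-equation method: the mixed-partials test fails on this split — it is not an exact differential as presented.
- a linear integrating factor: the unknown enters nonlinearly (through a power, a denominator, or a transcendental function), which the linear integrating-factor recipe cannot absorb as-is — any repair would come from a preliminary substitution, not the factor.


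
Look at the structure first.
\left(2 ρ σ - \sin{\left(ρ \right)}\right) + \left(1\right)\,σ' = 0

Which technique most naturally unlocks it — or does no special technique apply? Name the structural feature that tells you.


Best approach: a linear integrating factor — σ appears only to the first power with coefficient 2 ρ — the classic integrating-factor setup.


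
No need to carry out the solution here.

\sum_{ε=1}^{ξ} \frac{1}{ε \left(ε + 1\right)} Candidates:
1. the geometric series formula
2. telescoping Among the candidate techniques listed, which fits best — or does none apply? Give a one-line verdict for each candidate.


Verdict: telescoping — \frac{1}{ε \left(ε + 1\right)} hides a difference of shifted reciprocals — decompose it and the middle of the sum vanishes.
- the geometric series formula — consecutive terms are not related by a fixed multiplier.
- telescoping: applies; the problem has the shape this method handles.


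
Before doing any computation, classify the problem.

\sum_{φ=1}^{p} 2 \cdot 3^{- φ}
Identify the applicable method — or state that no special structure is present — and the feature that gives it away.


Diagnosis: the geometric series formula — consecutive terms stand in a fixed index-free ratio — the geometric sum formula closes it.


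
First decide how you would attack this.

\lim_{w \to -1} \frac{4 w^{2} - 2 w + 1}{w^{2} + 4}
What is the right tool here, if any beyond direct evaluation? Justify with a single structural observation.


Verdict: no special technique — no vanishing denominator and no indeterminate clash at the point — evaluation is immediate.


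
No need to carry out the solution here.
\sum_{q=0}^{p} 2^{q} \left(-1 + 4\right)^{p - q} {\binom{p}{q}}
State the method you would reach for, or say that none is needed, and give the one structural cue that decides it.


Diagnosis: the binomial theorem — the summand is term q of a binomial expansion in 2 and (-1 + 4); the whole sum is a single power.


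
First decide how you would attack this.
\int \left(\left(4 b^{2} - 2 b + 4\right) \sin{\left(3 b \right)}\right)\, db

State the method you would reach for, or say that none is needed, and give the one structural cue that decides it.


Method: integration by parts — a polynomial 4 b^{2} - 2 b + 4 against the kernel \sin{\left(3 b \right)} is the signature bounded-ladder case for integration by parts.


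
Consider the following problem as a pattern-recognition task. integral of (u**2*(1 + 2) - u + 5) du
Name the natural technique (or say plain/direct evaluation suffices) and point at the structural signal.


Best approach: no special technique — the integrand is a sum of constant multiples of powers of u — integrate term by term.


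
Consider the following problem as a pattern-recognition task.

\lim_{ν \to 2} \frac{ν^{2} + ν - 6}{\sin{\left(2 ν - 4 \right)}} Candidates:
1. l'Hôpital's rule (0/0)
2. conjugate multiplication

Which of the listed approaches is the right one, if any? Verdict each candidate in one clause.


Method: l'Hôpital's rule (0/0) — plug in 2: top and bottom both hit zero, so differentiate each and retry. One could equally expand both pieces locally and compare leading terms; the rule does that in one stroke.
- l'Hôpital's rule (0/0) — applicable, and directly so.
- conjugate multiplication: there is no infinity-minus-infinity radical difference to rationalize.


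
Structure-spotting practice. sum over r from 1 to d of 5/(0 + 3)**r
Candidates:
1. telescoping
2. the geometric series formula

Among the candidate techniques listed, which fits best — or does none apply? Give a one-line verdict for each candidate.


Verdict: the geometric series formula — consecutive terms stand in a fixed index-free ratio — the geometric sum formula closes it.
- telescoping — in the displayed form, no term reappears at a neighboring index to cancel against.
- the geometric series formula: applies; the problem has the shape this method handles.


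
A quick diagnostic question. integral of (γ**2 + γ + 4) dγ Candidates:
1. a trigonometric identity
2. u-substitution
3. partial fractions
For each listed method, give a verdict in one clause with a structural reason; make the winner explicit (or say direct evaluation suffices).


Best approach: no special technique — the integrand is a sum of constant multiples of powers of γ — integrate term by term.
- a trigonometric identity — no sine or cosine appears, so there is nothing for a trigonometric identity to act on.
- u-substitution — no substitution does more than relabel what direct integration already handles.
- partial fractions — the expression is not a ratio of polynomials that decomposes further.


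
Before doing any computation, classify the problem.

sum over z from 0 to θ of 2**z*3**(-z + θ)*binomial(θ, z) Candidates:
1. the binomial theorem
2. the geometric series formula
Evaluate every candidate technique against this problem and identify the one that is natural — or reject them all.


Method: the binomial theorem — binomial(θ, z) weighting matched powers of 2 and 3 is the expanded form of (2 + 3)^θ — fold it back up.
- the binomial theorem — a fit — the right tool for this form.
- the geometric series formula — dividing successive terms gives an index-dependent quantity, not a constant.


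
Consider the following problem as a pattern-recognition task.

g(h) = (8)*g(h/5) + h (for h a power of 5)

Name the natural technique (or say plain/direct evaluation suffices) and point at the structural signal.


Verdict: the master substitution — treat m = log base 5 of h as the new clock: one recursion step advances m by one while h scales by 5.


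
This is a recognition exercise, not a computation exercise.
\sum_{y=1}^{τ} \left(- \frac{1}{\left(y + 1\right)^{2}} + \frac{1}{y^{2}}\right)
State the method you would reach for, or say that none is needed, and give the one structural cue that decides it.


Verdict: telescoping — the summand is built as \frac{1}{y^{2}} minus its own successor — adjacent terms annihilate down the line.


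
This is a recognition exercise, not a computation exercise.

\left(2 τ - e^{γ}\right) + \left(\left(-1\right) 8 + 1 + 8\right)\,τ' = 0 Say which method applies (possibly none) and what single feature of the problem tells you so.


Verdict: a linear integrating factor — τ enters only linearly with coefficient 2; multiply by exp of the integral of 2 and the left side becomes one derivative.


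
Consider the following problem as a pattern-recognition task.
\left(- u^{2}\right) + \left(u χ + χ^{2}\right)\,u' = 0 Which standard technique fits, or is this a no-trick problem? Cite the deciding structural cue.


Diagnosis: the homogeneous substitution — the slope's numerator and denominator share total degree; set v = u/χ and the equation drops to separable form. A Bernoulli-style rewrite — possibly after exchanging which variable is treated as dependent — would work as well; the homogeneous substitution is the more immediate reading here.


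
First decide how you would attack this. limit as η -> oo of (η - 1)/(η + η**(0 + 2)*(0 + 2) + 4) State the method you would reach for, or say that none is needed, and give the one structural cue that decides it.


Method: dominant-term comparison — divide by the highest power of η present: lower-order terms vanish and the dominant ratio remains. Viewed as a single quotient this is an ∞/∞ form — an at-infinity application of l'Hôpital's rule would also resolve it; comparing leading growth reads the answer without differentiating.


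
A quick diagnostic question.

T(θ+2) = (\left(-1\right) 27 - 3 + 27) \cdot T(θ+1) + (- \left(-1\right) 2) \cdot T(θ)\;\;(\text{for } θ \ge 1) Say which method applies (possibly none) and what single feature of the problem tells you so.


Best approach: the characteristic-root method — try a geometric ansatz r^θ: constant coefficients turn the recurrence into one polynomial equation in r.


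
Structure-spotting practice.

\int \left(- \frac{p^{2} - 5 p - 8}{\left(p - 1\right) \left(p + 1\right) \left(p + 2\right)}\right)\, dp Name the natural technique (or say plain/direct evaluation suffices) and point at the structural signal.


Technique: partial fractions — a proper rational integrand whose denominator splits into simpler factors — decompose into partial fractions first.


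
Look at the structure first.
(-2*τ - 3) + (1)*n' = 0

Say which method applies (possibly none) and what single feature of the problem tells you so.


Technique: no special technique — the slope is a function of τ alone, so integrate both sides directly.


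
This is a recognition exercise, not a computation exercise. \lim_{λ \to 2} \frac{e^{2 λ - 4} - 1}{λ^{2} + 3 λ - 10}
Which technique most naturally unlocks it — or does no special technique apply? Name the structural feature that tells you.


Diagnosis: l'Hôpital's rule (0/0) — both numerator and denominator vanish at 2: the genuine 0/0 indeterminate that l'Hôpital exists for. Known elementary limits would finish this too — the rule just bypasses the case analysis.


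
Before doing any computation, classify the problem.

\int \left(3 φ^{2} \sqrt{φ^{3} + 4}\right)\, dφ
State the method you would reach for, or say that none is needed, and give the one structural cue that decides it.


Verdict: u-substitution — collected, the integrand has one factor that is, up to a constant, the derivative of an inner expression the rest depends on — substitute for that inner expression.
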